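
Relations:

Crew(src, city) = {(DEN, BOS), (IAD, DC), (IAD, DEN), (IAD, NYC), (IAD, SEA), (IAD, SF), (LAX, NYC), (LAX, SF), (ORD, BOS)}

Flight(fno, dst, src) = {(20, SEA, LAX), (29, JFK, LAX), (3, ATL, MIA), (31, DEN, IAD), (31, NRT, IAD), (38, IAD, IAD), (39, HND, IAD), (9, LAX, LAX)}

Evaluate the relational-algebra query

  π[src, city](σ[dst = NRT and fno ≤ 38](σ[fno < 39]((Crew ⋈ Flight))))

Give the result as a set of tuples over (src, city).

Joining Crew and Flight on src yields {(IAD, DC, 31, DEN), (IAD, DC, 31, NRT), (IAD, DC, 38, IAD), (IAD, DC, 39, HND), (IAD, DEN, 31, DEN), (IAD, DEN, 31, NRT), (IAD, DEN, 38, IAD), (IAD, DEN, 39, HND), (IAD, NYC, 31, DEN), (IAD, NYC, 31, NRT), (IAD, NYC, 38, IAD), (IAD, NYC, 39, HND), (IAD, SEA, 31, DEN), (IAD, SEA, 31, NRT), (IAD, SEA, 38, IAD), (IAD, SEA, 39, HND), (IAD, SF, 31, DEN), (IAD, SF, 31, NRT), (IAD, SF, 38, IAD), (IAD, SF, 39, HND), (LAX, NYC, 20, SEA), (LAX, NYC, 29, JFK), (LAX, NYC, 9, LAX), (LAX, SF, 20, SEA), (LAX, SF, 29, JFK), (LAX, SF, 9, LAX)}.
σ[fno < 39]: keep tuples satisfying fno < 39 → {(IAD, DC, 31, DEN), (IAD, DC, 31, NRT), (IAD, DC, 38, IAD), (IAD, DEN, 31, DEN), (IAD, DEN, 31, NRT), (IAD, DEN, 38, IAD), (IAD, NYC, 31, DEN), (IAD, NYC, 31, NRT), (IAD, NYC, 38, IAD), (IAD, SEA, 31, DEN), (IAD, SEA, 31, NRT), (IAD, SEA, 38, IAD), (IAD, SF, 31, DEN), (IAD, SF, 31, NRT), (IAD, SF, 38, IAD), (LAX, NYC, 20, SEA), (LAX, NYC, 29, JFK), (LAX, NYC, 9, LAX), (LAX, SF, 20, SEA), (LAX, SF, 29, JFK), (LAX, SF, 9, LAX)}
σ[dst = NRT and fno ≤ 38]: keep tuples satisfying dst = NRT and fno ≤ 38 → {(IAD, DC, 31, NRT), (IAD, DEN, 31, NRT), (IAD, NYC, 31, NRT), (IAD, SEA, 31, NRT), (IAD, SF, 31, NRT)}
π_{src, city} gives {(IAD, DC), (IAD, DEN), (IAD, NYC), (IAD, SEA), (IAD, SF)}.

{(IAD, DC), (IAD, DEN), (IAD, NYC), (IAD, SEA), (IAD, SF)}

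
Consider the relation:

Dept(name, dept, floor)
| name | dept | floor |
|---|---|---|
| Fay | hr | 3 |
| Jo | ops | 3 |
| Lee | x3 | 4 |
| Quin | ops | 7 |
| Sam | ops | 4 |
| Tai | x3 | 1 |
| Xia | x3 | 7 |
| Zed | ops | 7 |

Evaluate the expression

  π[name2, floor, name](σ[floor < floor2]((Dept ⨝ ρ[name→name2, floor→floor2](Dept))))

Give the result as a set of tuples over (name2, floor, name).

{(Lee, 1, Tai), (Quin, 3, Jo), (Quin, 4, Sam), (Sam, 3, Jo), (Xia, 1, Tai), (Xia, 4, Lee), (Zed, 3, Jo), (Zed, 4, Sam)}

ρ[name→name2, floor→floor2]: schema becomes (name2, dept, floor2); tuples unchanged.
Joining Dept and ρ[name→name2, floor→floor2](Dept) on dept yields {(Fay, hr, 3, Fay, 3), (Jo, ops, 3, Jo, 3), (Jo, ops, 3, Quin, 7), (Jo, ops, 3, Sam, 4), (Jo, ops, 3, Zed, 7), (Lee, x3, 4, Lee, 4), (Lee, x3, 4, Tai, 1), (Lee, x3, 4, Xia, 7), (Quin, ops, 7, Jo, 3), (Quin, ops, 7, Quin, 7), (Quin, ops, 7, Sam, 4), (Quin, ops, 7, Zed, 7), (Sam, ops, 4, Jo, 3), (Sam, ops, 4, Quin, 7), (Sam, ops, 4, Sam, 4), (Sam, ops, 4, Zed, 7), (Tai, x3, 1, Lee, 4), (Tai, x3, 1, Tai, 1), (Tai, x3, 1, Xia, 7), (Xia, x3, 7, Lee, 4), (Xia, x3, 7, Tai, 1), (Xia, x3, 7, Xia, 7), (Zed, ops, 7, Jo, 3), (Zed, ops, 7, Quin, 7), (Zed, ops, 7, Sam, 4), (Zed, ops, 7, Zed, 7)}.
σ[floor < floor2]: keep tuples satisfying floor < floor2 → {(Jo, ops, 3, Quin, 7), (Jo, ops, 3, Sam, 4), (Jo, ops, 3, Zed, 7), (Lee, x3, 4, Xia, 7), (Sam, ops, 4, Quin, 7), (Sam, ops, 4, Zed, 7), (Tai, x3, 1, Lee, 4), (Tai, x3, 1, Xia, 7)}
Keep only column(s) name2, floor, name: {(Lee, 1, Tai), (Quin, 3, Jo), (Quin, 4, Sam), (Sam, 3, Jo), (Xia, 1, Tai), (Xia, 4, Lee), (Zed, 3, Jo), (Zed, 4, Sam)}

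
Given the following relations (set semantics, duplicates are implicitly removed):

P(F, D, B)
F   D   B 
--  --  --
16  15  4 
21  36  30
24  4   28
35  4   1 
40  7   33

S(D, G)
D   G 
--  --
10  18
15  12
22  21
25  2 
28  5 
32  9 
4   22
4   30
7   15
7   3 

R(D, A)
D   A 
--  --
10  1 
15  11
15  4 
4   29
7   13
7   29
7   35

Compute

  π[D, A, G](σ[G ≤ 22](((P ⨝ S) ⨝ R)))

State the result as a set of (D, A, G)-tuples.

P ⋈ S (natural join on D): {(16, 15, 4, 12), (24, 4, 28, 22), (24, 4, 28, 30), (35, 4, 1, 22), (35, 4, 1, 30), (40, 7, 33, 15), (40, 7, 33, 3)}
(P ⨝ S) ⋈ R (natural join on D): {(16, 15, 4, 12, 11), (16, 15, 4, 12, 4), (24, 4, 28, 22, 29), (24, 4, 28, 30, 29), (35, 4, 1, 22, 29), (35, 4, 1, 30, 29), (40, 7, 33, 15, 13), (40, 7, 33, 15, 29), (40, 7, 33, 15, 35), (40, 7, 33, 3, 13), (40, 7, 33, 3, 29), (40, 7, 33, 3, 35)}
Selection G ≤ 22: {(16, 15, 4, 12, 11), (16, 15, 4, 12, 4), (24, 4, 28, 22, 29), (35, 4, 1, 22, 29), (40, 7, 33, 15, 13), (40, 7, 33, 15, 29), (40, 7, 33, 15, 35), (40, 7, 33, 3, 13), (40, 7, 33, 3, 29), (40, 7, 33, 3, 35)}
π[D, A, G]: project onto (D, A, G) (1 duplicate(s) eliminated) → {(15, 11, 12), (15, 4, 12), (4, 29, 22), (7, 13, 15), (7, 13, 3), (7, 29, 15), (7, 29, 3), (7, 35, 15), (7, 35, 3)}

{(15, 11, 12), (15, 4, 12), (4, 29, 22), (7, 13, 15), (7, 13, 3), (7, 29, 15), (7, 29, 3), (7, 35, 15), (7, 35, 3)}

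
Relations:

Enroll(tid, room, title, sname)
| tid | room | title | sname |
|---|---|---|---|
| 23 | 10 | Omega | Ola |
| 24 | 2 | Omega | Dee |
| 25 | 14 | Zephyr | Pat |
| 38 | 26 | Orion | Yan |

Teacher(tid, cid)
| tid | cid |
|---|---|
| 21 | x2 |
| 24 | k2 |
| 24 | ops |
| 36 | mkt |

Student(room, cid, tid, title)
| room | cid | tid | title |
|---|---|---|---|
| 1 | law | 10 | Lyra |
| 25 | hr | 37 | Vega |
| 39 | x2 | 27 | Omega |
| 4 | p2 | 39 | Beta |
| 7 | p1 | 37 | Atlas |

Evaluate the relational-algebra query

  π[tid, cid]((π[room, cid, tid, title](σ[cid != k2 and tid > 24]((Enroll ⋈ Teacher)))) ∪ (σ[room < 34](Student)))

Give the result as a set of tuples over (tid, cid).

Natural join on tid: {(24, 2, Omega, Dee, k2), (24, 2, Omega, Dee, ops)}
Filtering on cid != k2 and tid > 24 leaves {}.
π_{room, cid, tid, title} gives {}.
Filtering on room < 34 leaves {(1, law, 10, Lyra), (25, hr, 37, Vega), (4, p2, 39, Beta), (7, p1, 37, Atlas)}.
Taking the union: {(1, law, 10, Lyra), (25, hr, 37, Vega), (4, p2, 39, Beta), (7, p1, 37, Atlas)}
π_{tid, cid} gives {(10, law), (37, hr), (37, p1), (39, p2)}.

{(10, law), (37, hr), (37, p1), (39, p2)}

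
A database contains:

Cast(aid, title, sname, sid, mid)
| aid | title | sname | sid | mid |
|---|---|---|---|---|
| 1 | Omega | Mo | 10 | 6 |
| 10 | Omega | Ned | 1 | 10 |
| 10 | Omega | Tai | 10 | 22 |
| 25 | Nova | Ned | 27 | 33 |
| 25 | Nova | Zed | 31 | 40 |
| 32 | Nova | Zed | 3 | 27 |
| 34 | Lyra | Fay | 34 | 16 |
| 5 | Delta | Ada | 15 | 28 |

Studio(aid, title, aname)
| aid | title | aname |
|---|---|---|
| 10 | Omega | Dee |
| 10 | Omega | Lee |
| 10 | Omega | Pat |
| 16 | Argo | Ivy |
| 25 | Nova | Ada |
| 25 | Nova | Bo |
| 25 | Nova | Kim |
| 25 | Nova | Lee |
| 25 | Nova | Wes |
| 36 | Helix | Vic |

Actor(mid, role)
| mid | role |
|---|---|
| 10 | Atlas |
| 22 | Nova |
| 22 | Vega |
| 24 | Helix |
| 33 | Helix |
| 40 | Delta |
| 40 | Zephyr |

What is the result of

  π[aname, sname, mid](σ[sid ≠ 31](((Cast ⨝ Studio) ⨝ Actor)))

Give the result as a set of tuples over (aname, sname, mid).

{(Ada, Ned, 33), (Bo, Ned, 33), (Dee, Ned, 10), (Dee, Tai, 22), (Kim, Ned, 33), (Lee, Ned, 10), (Lee, Ned, 33), (Lee, Tai, 22), (Pat, Ned, 10), (Pat, Tai, 22), (Wes, Ned, 33)}

Joining Cast and Studio on aid, title yields {(10, Omega, Ned, 1, 10, Dee), (10, Omega, Ned, 1, 10, Lee), (10, Omega, Ned, 1, 10, Pat), (10, Omega, Tai, 10, 22, Dee), (10, Omega, Tai, 10, 22, Lee), (10, Omega, Tai, 10, 22, Pat), (25, Nova, Ned, 27, 33, Ada), (25, Nova, Ned, 27, 33, Bo), (25, Nova, Ned, 27, 33, Kim), (25, Nova, Ned, 27, 33, Lee), (25, Nova, Ned, 27, 33, Wes), (25, Nova, Zed, 31, 40, Ada), (25, Nova, Zed, 31, 40, Bo), (25, Nova, Zed, 31, 40, Kim), (25, Nova, Zed, 31, 40, Lee), (25, Nova, Zed, 31, 40, Wes)}.
Joining (Cast ⨝ Studio) and Actor on mid yields {(10, Omega, Ned, 1, 10, Dee, Atlas), (10, Omega, Ned, 1, 10, Lee, Atlas), (10, Omega, Ned, 1, 10, Pat, Atlas), (10, Omega, Tai, 10, 22, Dee, Nova), (10, Omega, Tai, 10, 22, Dee, Vega), (10, Omega, Tai, 10, 22, Lee, Nova), (10, Omega, Tai, 10, 22, Lee, Vega), (10, Omega, Tai, 10, 22, Pat, Nova), (10, Omega, Tai, 10, 22, Pat, Vega), (25, Nova, Ned, 27, 33, Ada, Helix), (25, Nova, Ned, 27, 33, Bo, Helix), (25, Nova, Ned, 27, 33, Kim, Helix), (25, Nova, Ned, 27, 33, Lee, Helix), (25, Nova, Ned, 27, 33, Wes, Helix), (25, Nova, Zed, 31, 40, Ada, Delta), (25, Nova, Zed, 31, 40, Ada, Zephyr), (25, Nova, Zed, 31, 40, Bo, Delta), (25, Nova, Zed, 31, 40, Bo, Zephyr), (25, Nova, Zed, 31, 40, Kim, Delta), (25, Nova, Zed, 31, 40, Kim, Zephyr), (25, Nova, Zed, 31, 40, Lee, Delta), (25, Nova, Zed, 31, 40, Lee, Zephyr), (25, Nova, Zed, 31, 40, Wes, Delta), (25, Nova, Zed, 31, 40, Wes, Zephyr)}.
Apply σ_{sid ≠ 31}; surviving tuples: {(10, Omega, Ned, 1, 10, Dee, Atlas), (10, Omega, Ned, 1, 10, Lee, Atlas), (10, Omega, Ned, 1, 10, Pat, Atlas), (10, Omega, Tai, 10, 22, Dee, Nova), (10, Omega, Tai, 10, 22, Dee, Vega), (10, Omega, Tai, 10, 22, Lee, Nova), (10, Omega, Tai, 10, 22, Lee, Vega), (10, Omega, Tai, 10, 22, Pat, Nova), (10, Omega, Tai, 10, 22, Pat, Vega), (25, Nova, Ned, 27, 33, Ada, Helix), (25, Nova, Ned, 27, 33, Bo, Helix), (25, Nova, Ned, 27, 33, Kim, Helix), (25, Nova, Ned, 27, 33, Lee, Helix), (25, Nova, Ned, 27, 33, Wes, Helix)}
π_{aname, sname, mid} gives {(Ada, Ned, 33), (Bo, Ned, 33), (Dee, Ned, 10), (Dee, Tai, 22), (Kim, Ned, 33), (Lee, Ned, 10), (Lee, Ned, 33), (Lee, Tai, 22), (Pat, Ned, 10), (Pat, Tai, 22), (Wes, Ned, 33)} (3 duplicate(s) eliminated).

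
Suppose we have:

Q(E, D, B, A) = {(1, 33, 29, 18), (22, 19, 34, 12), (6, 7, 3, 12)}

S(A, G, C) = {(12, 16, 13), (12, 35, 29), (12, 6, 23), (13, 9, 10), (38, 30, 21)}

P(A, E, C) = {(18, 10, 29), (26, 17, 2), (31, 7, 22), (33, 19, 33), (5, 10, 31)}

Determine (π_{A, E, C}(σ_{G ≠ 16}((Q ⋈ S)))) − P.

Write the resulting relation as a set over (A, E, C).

{(12, 22, 23), (12, 22, 29), (12, 6, 23), (12, 6, 29)}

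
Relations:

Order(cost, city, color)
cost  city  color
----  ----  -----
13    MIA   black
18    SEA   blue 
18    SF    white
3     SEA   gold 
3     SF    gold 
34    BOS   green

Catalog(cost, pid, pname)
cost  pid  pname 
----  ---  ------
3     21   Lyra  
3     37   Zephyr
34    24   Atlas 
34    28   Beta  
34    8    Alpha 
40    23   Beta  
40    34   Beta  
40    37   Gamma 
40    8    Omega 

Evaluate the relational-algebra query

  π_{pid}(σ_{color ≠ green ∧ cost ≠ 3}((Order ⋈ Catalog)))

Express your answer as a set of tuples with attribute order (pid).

{}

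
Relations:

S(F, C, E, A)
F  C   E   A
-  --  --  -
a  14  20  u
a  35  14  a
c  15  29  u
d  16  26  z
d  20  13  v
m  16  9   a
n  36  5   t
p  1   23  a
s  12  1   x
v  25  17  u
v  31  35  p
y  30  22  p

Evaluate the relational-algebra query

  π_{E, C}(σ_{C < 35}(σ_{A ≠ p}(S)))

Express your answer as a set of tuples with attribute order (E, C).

Apply σ_{A ≠ p}; surviving tuples: {(a, 14, 20, u), (a, 35, 14, a), (c, 15, 29, u), (d, 16, 26, z), (d, 20, 13, v), (m, 16, 9, a), (n, 36, 5, t), (p, 1, 23, a), (s, 12, 1, x), (v, 25, 17, u)}
Apply σ_{C < 35}; surviving tuples: {(a, 14, 20, u), (c, 15, 29, u), (d, 16, 26, z), (d, 20, 13, v), (m, 16, 9, a), (p, 1, 23, a), (s, 12, 1, x), (v, 25, 17, u)}
π_{E, C} gives {(1, 12), (13, 20), (17, 25), (20, 14), (23, 1), (26, 16), (29, 15), (9, 16)}.

{(1, 12), (13, 20), (17, 25), (20, 14), (23, 1), (26, 16), (29, 15), (9, 16)}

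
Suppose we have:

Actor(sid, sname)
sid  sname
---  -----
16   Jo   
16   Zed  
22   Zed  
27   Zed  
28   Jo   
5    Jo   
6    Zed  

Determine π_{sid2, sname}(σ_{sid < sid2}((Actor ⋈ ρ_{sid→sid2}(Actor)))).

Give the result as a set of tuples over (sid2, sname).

ρ[sid→sid2]: schema becomes (sid2, sname); tuples unchanged.
Actor ⋈ ρ_{sid→sid2}(Actor) (natural join on sname): {(16, Jo, 16), (16, Jo, 28), (16, Jo, 5), (16, Zed, 16), (16, Zed, 22), (16, Zed, 27), (16, Zed, 6), (22, Zed, 16), (22, Zed, 22), (22, Zed, 27), (22, Zed, 6), (27, Zed, 16), (27, Zed, 22), (27, Zed, 27), (27, Zed, 6), (28, Jo, 16), (28, Jo, 28), (28, Jo, 5), (5, Jo, 16), (5, Jo, 28), (5, Jo, 5), (6, Zed, 16), (6, Zed, 22), (6, Zed, 27), (6, Zed, 6)}
σ[sid < sid2]: keep tuples satisfying sid < sid2 → {(16, Jo, 28), (16, Zed, 22), (16, Zed, 27), (22, Zed, 27), (5, Jo, 16), (5, Jo, 28), (6, Zed, 16), (6, Zed, 22), (6, Zed, 27)}
Keep only column(s) sid2, sname (4 duplicate(s) eliminated): {(16, Jo), (16, Zed), (22, Zed), (27, Zed), (28, Jo)}

{(16, Jo), (16, Zed), (22, Zed), (27, Zed), (28, Jo)}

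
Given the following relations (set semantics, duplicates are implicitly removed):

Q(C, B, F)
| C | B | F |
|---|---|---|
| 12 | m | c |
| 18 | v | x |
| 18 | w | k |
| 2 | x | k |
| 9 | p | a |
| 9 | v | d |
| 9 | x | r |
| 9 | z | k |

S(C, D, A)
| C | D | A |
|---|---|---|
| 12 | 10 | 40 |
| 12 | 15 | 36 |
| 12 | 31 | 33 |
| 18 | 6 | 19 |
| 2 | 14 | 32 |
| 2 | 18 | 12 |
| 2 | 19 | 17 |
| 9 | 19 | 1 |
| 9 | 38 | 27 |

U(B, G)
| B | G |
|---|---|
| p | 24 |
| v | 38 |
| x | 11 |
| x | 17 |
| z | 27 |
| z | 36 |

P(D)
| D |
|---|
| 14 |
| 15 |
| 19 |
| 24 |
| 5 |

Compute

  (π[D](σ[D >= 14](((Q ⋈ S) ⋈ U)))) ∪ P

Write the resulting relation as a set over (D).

Q ⋈ S (natural join on C): {(12, m, c, 10, 40), (12, m, c, 15, 36), (12, m, c, 31, 33), (18, v, x, 6, 19), (18, w, k, 6, 19), (2, x, k, 14, 32), (2, x, k, 18, 12), (2, x, k, 19, 17), (9, p, a, 19, 1), (9, p, a, 38, 27), (9, v, d, 19, 1), (9, v, d, 38, 27), (9, x, r, 19, 1), (9, x, r, 38, 27), (9, z, k, 19, 1), (9, z, k, 38, 27)}
(Q ⋈ S) ⋈ U (natural join on B): {(18, v, x, 6, 19, 38), (2, x, k, 14, 32, 11), (2, x, k, 14, 32, 17), (2, x, k, 18, 12, 11), (2, x, k, 18, 12, 17), (2, x, k, 19, 17, 11), (2, x, k, 19, 17, 17), (9, p, a, 19, 1, 24), (9, p, a, 38, 27, 24), (9, v, d, 19, 1, 38), (9, v, d, 38, 27, 38), (9, x, r, 19, 1, 11), (9, x, r, 19, 1, 17), (9, x, r, 38, 27, 11), (9, x, r, 38, 27, 17), (9, z, k, 19, 1, 27), (9, z, k, 19, 1, 36), (9, z, k, 38, 27, 27), (9, z, k, 38, 27, 36)}
σ[D >= 14]: keep tuples satisfying D >= 14 → {(2, x, k, 14, 32, 11), (2, x, k, 14, 32, 17), (2, x, k, 18, 12, 11), (2, x, k, 18, 12, 17), (2, x, k, 19, 17, 11), (2, x, k, 19, 17, 17), (9, p, a, 19, 1, 24), (9, p, a, 38, 27, 24), (9, v, d, 19, 1, 38), (9, v, d, 38, 27, 38), (9, x, r, 19, 1, 11), (9, x, r, 19, 1, 17), (9, x, r, 38, 27, 11), (9, x, r, 38, 27, 17), (9, z, k, 19, 1, 27), (9, z, k, 19, 1, 36), (9, z, k, 38, 27, 27), (9, z, k, 38, 27, 36)}
π_{D} gives {14, 18, 19, 38} (14 duplicate(s) eliminated).
Set union of the two operands is {14, 15, 18, 19, 24, 38, 5}.

{14, 15, 18, 19, 24, 38, 5}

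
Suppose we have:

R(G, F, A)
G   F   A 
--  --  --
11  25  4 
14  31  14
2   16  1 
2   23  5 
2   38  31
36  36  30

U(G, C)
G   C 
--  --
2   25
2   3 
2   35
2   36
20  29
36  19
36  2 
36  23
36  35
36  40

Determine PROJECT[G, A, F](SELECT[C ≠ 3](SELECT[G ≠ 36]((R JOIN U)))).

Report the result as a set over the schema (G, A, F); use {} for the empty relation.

{(2, 1, 16), (2, 31, 38), (2, 5, 23)}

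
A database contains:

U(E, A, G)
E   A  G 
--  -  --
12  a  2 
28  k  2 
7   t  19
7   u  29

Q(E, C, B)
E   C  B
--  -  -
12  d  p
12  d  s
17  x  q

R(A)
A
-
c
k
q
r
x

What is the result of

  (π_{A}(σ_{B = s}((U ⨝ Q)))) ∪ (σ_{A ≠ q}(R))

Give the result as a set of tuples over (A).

U ⋈ Q (natural join on E): {(12, a, 2, d, p), (12, a, 2, d, s)}
σ[B = s]: keep tuples satisfying B = s → {(12, a, 2, d, s)}
Projecting to A: {a}
σ[A ≠ q]: keep tuples satisfying A ≠ q → {c, k, r, x}
Set union of the two operands is {a, c, k, r, x}.

{a, c, k, r, x}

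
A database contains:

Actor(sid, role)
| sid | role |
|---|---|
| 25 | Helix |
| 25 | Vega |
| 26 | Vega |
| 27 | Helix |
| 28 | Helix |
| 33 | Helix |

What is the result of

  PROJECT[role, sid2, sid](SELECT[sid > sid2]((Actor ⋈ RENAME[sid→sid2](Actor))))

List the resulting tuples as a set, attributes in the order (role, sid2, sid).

ρ[sid→sid2]: schema becomes (sid2, role); tuples unchanged.
Natural join on role: {(25, Helix, 25), (25, Helix, 27), (25, Helix, 28), (25, Helix, 33), (25, Vega, 25), (25, Vega, 26), (26, Vega, 25), (26, Vega, 26), (27, Helix, 25), (27, Helix, 27), (27, Helix, 28), (27, Helix, 33), (28, Helix, 25), (28, Helix, 27), (28, Helix, 28), (28, Helix, 33), (33, Helix, 25), (33, Helix, 27), (33, Helix, 28), (33, Helix, 33)}
σ[sid > sid2]: keep tuples satisfying sid > sid2 → {(26, Vega, 25), (27, Helix, 25), (28, Helix, 25), (28, Helix, 27), (33, Helix, 25), (33, Helix, 27), (33, Helix, 28)}
π[role, sid2, sid]: project onto (role, sid2, sid) → {(Helix, 25, 27), (Helix, 25, 28), (Helix, 25, 33), (Helix, 27, 28), (Helix, 27, 33), (Helix, 28, 33), (Vega, 25, 26)}

{(Helix, 25, 27), (Helix, 25, 28), (Helix, 25, 33), (Helix, 27, 28), (Helix, 27, 33), (Helix, 28, 33), (Vega, 25, 26)}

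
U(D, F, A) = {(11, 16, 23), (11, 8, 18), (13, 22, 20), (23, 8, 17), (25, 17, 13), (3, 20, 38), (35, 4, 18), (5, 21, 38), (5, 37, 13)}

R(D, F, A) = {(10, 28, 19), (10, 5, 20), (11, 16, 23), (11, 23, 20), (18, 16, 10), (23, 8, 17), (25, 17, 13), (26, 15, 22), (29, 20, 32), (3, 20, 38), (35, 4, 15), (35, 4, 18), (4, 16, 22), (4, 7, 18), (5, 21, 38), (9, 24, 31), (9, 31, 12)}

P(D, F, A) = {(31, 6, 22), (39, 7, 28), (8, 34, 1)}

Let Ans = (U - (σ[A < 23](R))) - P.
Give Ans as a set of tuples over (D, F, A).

{(11, 16, 23), (11, 8, 18), (13, 22, 20), (3, 20, 38), (5, 21, 38), (5, 37, 13)}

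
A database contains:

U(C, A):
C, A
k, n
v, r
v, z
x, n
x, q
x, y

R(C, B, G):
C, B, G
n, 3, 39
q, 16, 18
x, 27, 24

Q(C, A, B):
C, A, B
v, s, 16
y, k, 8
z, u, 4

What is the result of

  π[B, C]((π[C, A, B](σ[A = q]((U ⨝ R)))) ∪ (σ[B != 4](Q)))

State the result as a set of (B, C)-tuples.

Joining U and R on C yields {(x, n, 27, 24), (x, q, 27, 24), (x, y, 27, 24)}.
σ[A = q]: keep tuples satisfying A = q → {(x, q, 27, 24)}
π_{C, A, B} gives {(x, q, 27)}.
σ[B != 4]: keep tuples satisfying B != 4 → {(v, s, 16), (y, k, 8)}
Union: {(x, q, 27)} with {(v, s, 16), (y, k, 8)} → {(v, s, 16), (x, q, 27), (y, k, 8)}
π_{B, C} gives {(16, v), (27, x), (8, y)}.

{(16, v), (27, x), (8, y)}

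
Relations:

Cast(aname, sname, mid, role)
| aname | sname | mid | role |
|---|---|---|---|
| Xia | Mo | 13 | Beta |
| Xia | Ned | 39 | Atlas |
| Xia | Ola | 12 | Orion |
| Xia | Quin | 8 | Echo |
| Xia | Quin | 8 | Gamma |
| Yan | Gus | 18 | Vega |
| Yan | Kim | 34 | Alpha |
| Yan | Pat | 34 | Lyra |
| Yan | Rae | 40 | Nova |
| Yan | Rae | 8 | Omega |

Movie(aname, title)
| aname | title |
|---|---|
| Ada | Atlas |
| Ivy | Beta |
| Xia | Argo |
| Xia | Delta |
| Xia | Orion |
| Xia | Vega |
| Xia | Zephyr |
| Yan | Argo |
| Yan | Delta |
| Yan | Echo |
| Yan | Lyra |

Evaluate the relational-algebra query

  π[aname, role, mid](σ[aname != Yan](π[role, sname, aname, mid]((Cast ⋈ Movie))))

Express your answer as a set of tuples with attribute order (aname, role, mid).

{(Xia, Atlas, 39), (Xia, Beta, 13), (Xia, Echo, 8), (Xia, Gamma, 8), (Xia, Orion, 12)}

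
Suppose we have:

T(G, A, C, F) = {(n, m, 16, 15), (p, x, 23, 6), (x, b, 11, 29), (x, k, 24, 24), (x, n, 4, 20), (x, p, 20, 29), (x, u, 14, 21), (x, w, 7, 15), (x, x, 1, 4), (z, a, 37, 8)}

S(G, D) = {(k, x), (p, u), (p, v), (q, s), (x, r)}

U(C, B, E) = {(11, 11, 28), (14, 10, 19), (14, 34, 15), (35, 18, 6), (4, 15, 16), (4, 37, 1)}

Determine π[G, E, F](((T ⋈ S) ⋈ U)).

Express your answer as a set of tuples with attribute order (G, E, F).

{(x, 1, 20), (x, 15, 21), (x, 16, 20), (x, 19, 21), (x, 28, 29)}

Joining T and S on G yields {(p, x, 23, 6, u), (p, x, 23, 6, v), (x, b, 11, 29, r), (x, k, 24, 24, r), (x, n, 4, 20, r), (x, p, 20, 29, r), (x, u, 14, 21, r), (x, w, 7, 15, r), (x, x, 1, 4, r)}.
Joining (T ⋈ S) and U on C yields {(x, b, 11, 29, r, 11, 28), (x, n, 4, 20, r, 15, 16), (x, n, 4, 20, r, 37, 1), (x, u, 14, 21, r, 10, 19), (x, u, 14, 21, r, 34, 15)}.
π[G, E, F]: project onto (G, E, F) → {(x, 1, 20), (x, 15, 21), (x, 16, 20), (x, 19, 21), (x, 28, 29)}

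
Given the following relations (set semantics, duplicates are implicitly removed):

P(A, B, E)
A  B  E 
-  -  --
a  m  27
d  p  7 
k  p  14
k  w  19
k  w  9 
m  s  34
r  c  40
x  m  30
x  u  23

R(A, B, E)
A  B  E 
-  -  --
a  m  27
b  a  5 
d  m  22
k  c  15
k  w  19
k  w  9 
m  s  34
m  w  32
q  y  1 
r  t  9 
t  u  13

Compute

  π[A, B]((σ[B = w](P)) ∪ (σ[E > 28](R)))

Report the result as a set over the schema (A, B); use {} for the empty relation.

{(k, w), (m, s), (m, w)}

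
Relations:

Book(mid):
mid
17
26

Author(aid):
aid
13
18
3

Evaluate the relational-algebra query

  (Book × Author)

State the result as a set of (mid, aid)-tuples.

{(17, 13), (17, 18), (17, 3), (26, 13), (26, 18), (26, 3)}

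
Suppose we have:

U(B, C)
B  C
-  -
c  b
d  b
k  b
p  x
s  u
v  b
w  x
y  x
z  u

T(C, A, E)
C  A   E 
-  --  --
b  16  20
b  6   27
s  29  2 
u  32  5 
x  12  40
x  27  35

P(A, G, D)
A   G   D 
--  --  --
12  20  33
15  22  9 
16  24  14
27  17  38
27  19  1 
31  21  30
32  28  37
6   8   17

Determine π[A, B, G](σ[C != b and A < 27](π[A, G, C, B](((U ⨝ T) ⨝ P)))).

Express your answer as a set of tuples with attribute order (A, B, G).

U ⋈ T (natural join on C): {(c, b, 16, 20), (c, b, 6, 27), (d, b, 16, 20), (d, b, 6, 27), (k, b, 16, 20), (k, b, 6, 27), (p, x, 12, 40), (p, x, 27, 35), (s, u, 32, 5), (v, b, 16, 20), (v, b, 6, 27), (w, x, 12, 40), (w, x, 27, 35), (y, x, 12, 40), (y, x, 27, 35), (z, u, 32, 5)}
(U ⨝ T) ⋈ P (natural join on A): {(c, b, 16, 20, 24, 14), (c, b, 6, 27, 8, 17), (d, b, 16, 20, 24, 14), (d, b, 6, 27, 8, 17), (k, b, 16, 20, 24, 14), (k, b, 6, 27, 8, 17), (p, x, 12, 40, 20, 33), (p, x, 27, 35, 17, 38), (p, x, 27, 35, 19, 1), (s, u, 32, 5, 28, 37), (v, b, 16, 20, 24, 14), (v, b, 6, 27, 8, 17), (w, x, 12, 40, 20, 33), (w, x, 27, 35, 17, 38), (w, x, 27, 35, 19, 1), (y, x, 12, 40, 20, 33), (y, x, 27, 35, 17, 38), (y, x, 27, 35, 19, 1), (z, u, 32, 5, 28, 37)}
π_{A, G, C, B} gives {(12, 20, x, p), (12, 20, x, w), (12, 20, x, y), (16, 24, b, c), (16, 24, b, d), (16, 24, b, k), (16, 24, b, v), (27, 17, x, p), (27, 17, x, w), (27, 17, x, y), (27, 19, x, p), (27, 19, x, w), (27, 19, x, y), (32, 28, u, s), (32, 28, u, z), (6, 8, b, c), (6, 8, b, d), (6, 8, b, k), (6, 8, b, v)}.
Apply σ_{C != b and A < 27}; surviving tuples: {(12, 20, x, p), (12, 20, x, w), (12, 20, x, y)}
π_{A, B, G} gives {(12, p, 20), (12, w, 20), (12, y, 20)}.

{(12, p, 20), (12, w, 20), (12, y, 20)}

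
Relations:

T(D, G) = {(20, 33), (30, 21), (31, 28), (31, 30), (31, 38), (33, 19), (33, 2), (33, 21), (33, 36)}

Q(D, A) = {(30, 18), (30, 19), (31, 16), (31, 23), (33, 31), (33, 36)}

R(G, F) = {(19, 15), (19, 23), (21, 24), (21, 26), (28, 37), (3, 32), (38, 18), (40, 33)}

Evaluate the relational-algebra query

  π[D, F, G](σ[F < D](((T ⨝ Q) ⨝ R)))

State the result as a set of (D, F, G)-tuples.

Joining T and Q on D yields {(30, 21, 18), (30, 21, 19), (31, 28, 16), (31, 28, 23), (31, 30, 16), (31, 30, 23), (31, 38, 16), (31, 38, 23), (33, 19, 31), (33, 19, 36), (33, 2, 31), (33, 2, 36), (33, 21, 31), (33, 21, 36), (33, 36, 31), (33, 36, 36)}.
Joining (T ⨝ Q) and R on G yields {(30, 21, 18, 24), (30, 21, 18, 26), (30, 21, 19, 24), (30, 21, 19, 26), (31, 28, 16, 37), (31, 28, 23, 37), (31, 38, 16, 18), (31, 38, 23, 18), (33, 19, 31, 15), (33, 19, 31, 23), (33, 19, 36, 15), (33, 19, 36, 23), (33, 21, 31, 24), (33, 21, 31, 26), (33, 21, 36, 24), (33, 21, 36, 26)}.
Filtering on F < D leaves {(30, 21, 18, 24), (30, 21, 18, 26), (30, 21, 19, 24), (30, 21, 19, 26), (31, 38, 16, 18), (31, 38, 23, 18), (33, 19, 31, 15), (33, 19, 31, 23), (33, 19, 36, 15), (33, 19, 36, 23), (33, 21, 31, 24), (33, 21, 31, 26), (33, 21, 36, 24), (33, 21, 36, 26)}.
Keep only column(s) D, F, G (7 duplicate(s) eliminated): {(30, 24, 21), (30, 26, 21), (31, 18, 38), (33, 15, 19), (33, 23, 19), (33, 24, 21), (33, 26, 21)}

{(30, 24, 21), (30, 26, 21), (31, 18, 38), (33, 15, 19), (33, 23, 19), (33, 24, 21), (33, 26, 21)}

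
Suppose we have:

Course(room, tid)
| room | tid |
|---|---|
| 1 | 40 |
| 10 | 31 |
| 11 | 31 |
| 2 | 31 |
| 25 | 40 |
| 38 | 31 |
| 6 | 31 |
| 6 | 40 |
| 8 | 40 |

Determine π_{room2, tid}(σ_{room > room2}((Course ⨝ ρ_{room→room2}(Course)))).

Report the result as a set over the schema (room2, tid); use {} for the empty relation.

{(1, 40), (10, 31), (11, 31), (2, 31), (6, 31), (6, 40), (8, 40)}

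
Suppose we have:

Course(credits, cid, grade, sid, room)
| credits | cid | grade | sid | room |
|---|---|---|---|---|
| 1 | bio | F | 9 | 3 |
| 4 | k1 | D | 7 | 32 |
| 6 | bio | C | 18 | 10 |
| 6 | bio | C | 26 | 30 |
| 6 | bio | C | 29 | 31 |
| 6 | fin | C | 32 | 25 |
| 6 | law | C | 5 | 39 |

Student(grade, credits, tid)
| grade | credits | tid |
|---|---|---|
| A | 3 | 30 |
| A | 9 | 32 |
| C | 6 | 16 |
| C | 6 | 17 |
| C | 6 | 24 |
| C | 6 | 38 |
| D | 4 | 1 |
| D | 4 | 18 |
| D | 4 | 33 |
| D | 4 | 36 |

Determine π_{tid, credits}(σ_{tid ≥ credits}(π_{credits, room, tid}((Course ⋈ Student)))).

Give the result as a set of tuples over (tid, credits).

{(16, 6), (17, 6), (18, 4), (24, 6), (33, 4), (36, 4), (38, 6)}

Joining Course and Student on credits, grade yields {(4, k1, D, 7, 32, 1), (4, k1, D, 7, 32, 18), (4, k1, D, 7, 32, 33), (4, k1, D, 7, 32, 36), (6, bio, C, 18, 10, 16), (6, bio, C, 18, 10, 17), (6, bio, C, 18, 10, 24), (6, bio, C, 18, 10, 38), (6, bio, C, 26, 30, 16), (6, bio, C, 26, 30, 17), (6, bio, C, 26, 30, 24), (6, bio, C, 26, 30, 38), (6, bio, C, 29, 31, 16), (6, bio, C, 29, 31, 17), (6, bio, C, 29, 31, 24), (6, bio, C, 29, 31, 38), (6, fin, C, 32, 25, 16), (6, fin, C, 32, 25, 17), (6, fin, C, 32, 25, 24), (6, fin, C, 32, 25, 38), (6, law, C, 5, 39, 16), (6, law, C, 5, 39, 17), (6, law, C, 5, 39, 24), (6, law, C, 5, 39, 38)}.
π[credits, room, tid]: project onto (credits, room, tid) → {(4, 32, 1), (4, 32, 18), (4, 32, 33), (4, 32, 36), (6, 10, 16), (6, 10, 17), (6, 10, 24), (6, 10, 38), (6, 25, 16), (6, 25, 17), (6, 25, 24), (6, 25, 38), (6, 30, 16), (6, 30, 17), (6, 30, 24), (6, 30, 38), (6, 31, 16), (6, 31, 17), (6, 31, 24), (6, 31, 38), (6, 39, 16), (6, 39, 17), (6, 39, 24), (6, 39, 38)}
Selection tid ≥ credits: {(4, 32, 18), (4, 32, 33), (4, 32, 36), (6, 10, 16), (6, 10, 17), (6, 10, 24), (6, 10, 38), (6, 25, 16), (6, 25, 17), (6, 25, 24), (6, 25, 38), (6, 30, 16), (6, 30, 17), (6, 30, 24), (6, 30, 38), (6, 31, 16), (6, 31, 17), (6, 31, 24), (6, 31, 38), (6, 39, 16), (6, 39, 17), (6, 39, 24), (6, 39, 38)}
π[tid, credits]: project onto (tid, credits) (16 duplicate(s) eliminated) → {(16, 6), (17, 6), (18, 4), (24, 6), (33, 4), (36, 4), (38, 6)}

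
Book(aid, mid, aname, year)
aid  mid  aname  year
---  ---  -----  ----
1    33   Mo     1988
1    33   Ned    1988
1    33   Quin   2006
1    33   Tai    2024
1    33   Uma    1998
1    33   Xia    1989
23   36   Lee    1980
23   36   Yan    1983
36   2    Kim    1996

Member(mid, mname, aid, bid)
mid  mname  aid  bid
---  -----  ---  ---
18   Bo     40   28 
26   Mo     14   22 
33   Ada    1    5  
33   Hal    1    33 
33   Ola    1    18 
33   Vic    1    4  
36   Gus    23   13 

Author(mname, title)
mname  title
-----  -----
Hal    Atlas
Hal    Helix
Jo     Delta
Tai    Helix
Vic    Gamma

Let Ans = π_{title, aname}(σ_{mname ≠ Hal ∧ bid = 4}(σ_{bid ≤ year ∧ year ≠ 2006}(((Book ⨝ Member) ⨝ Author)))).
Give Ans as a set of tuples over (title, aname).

{(Gamma, Mo), (Gamma, Ned), (Gamma, Tai), (Gamma, Uma), (Gamma, Xia)}

Book ⋈ Member (natural join on aid, mid): {(1, 33, Mo, 1988, Ada, 5), (1, 33, Mo, 1988, Hal, 33), (1, 33, Mo, 1988, Ola, 18), (1, 33, Mo, 1988, Vic, 4), (1, 33, Ned, 1988, Ada, 5), (1, 33, Ned, 1988, Hal, 33), (1, 33, Ned, 1988, Ola, 18), (1, 33, Ned, 1988, Vic, 4), (1, 33, Quin, 2006, Ada, 5), (1, 33, Quin, 2006, Hal, 33), (1, 33, Quin, 2006, Ola, 18), (1, 33, Quin, 2006, Vic, 4), (1, 33, Tai, 2024, Ada, 5), (1, 33, Tai, 2024, Hal, 33), (1, 33, Tai, 2024, Ola, 18), (1, 33, Tai, 2024, Vic, 4), (1, 33, Uma, 1998, Ada, 5), (1, 33, Uma, 1998, Hal, 33), (1, 33, Uma, 1998, Ola, 18), (1, 33, Uma, 1998, Vic, 4), (1, 33, Xia, 1989, Ada, 5), (1, 33, Xia, 1989, Hal, 33), (1, 33, Xia, 1989, Ola, 18), (1, 33, Xia, 1989, Vic, 4), (23, 36, Lee, 1980, Gus, 13), (23, 36, Yan, 1983, Gus, 13)}
(Book ⨝ Member) ⋈ Author (natural join on mname): {(1, 33, Mo, 1988, Hal, 33, Atlas), (1, 33, Mo, 1988, Hal, 33, Helix), (1, 33, Mo, 1988, Vic, 4, Gamma), (1, 33, Ned, 1988, Hal, 33, Atlas), (1, 33, Ned, 1988, Hal, 33, Helix), (1, 33, Ned, 1988, Vic, 4, Gamma), (1, 33, Quin, 2006, Hal, 33, Atlas), (1, 33, Quin, 2006, Hal, 33, Helix), (1, 33, Quin, 2006, Vic, 4, Gamma), (1, 33, Tai, 2024, Hal, 33, Atlas), (1, 33, Tai, 2024, Hal, 33, Helix), (1, 33, Tai, 2024, Vic, 4, Gamma), (1, 33, Uma, 1998, Hal, 33, Atlas), (1, 33, Uma, 1998, Hal, 33, Helix), (1, 33, Uma, 1998, Vic, 4, Gamma), (1, 33, Xia, 1989, Hal, 33, Atlas), (1, 33, Xia, 1989, Hal, 33, Helix), (1, 33, Xia, 1989, Vic, 4, Gamma)}
Selection bid ≤ year ∧ year ≠ 2006: {(1, 33, Mo, 1988, Hal, 33, Atlas), (1, 33, Mo, 1988, Hal, 33, Helix), (1, 33, Mo, 1988, Vic, 4, Gamma), (1, 33, Ned, 1988, Hal, 33, Atlas), (1, 33, Ned, 1988, Hal, 33, Helix), (1, 33, Ned, 1988, Vic, 4, Gamma), (1, 33, Tai, 2024, Hal, 33, Atlas), (1, 33, Tai, 2024, Hal, 33, Helix), (1, 33, Tai, 2024, Vic, 4, Gamma), (1, 33, Uma, 1998, Hal, 33, Atlas), (1, 33, Uma, 1998, Hal, 33, Helix), (1, 33, Uma, 1998, Vic, 4, Gamma), (1, 33, Xia, 1989, Hal, 33, Atlas), (1, 33, Xia, 1989, Hal, 33, Helix), (1, 33, Xia, 1989, Vic, 4, Gamma)}
Selection mname ≠ Hal ∧ bid = 4: {(1, 33, Mo, 1988, Vic, 4, Gamma), (1, 33, Ned, 1988, Vic, 4, Gamma), (1, 33, Tai, 2024, Vic, 4, Gamma), (1, 33, Uma, 1998, Vic, 4, Gamma), (1, 33, Xia, 1989, Vic, 4, Gamma)}
Keep only column(s) title, aname: {(Gamma, Mo), (Gamma, Ned), (Gamma, Tai), (Gamma, Uma), (Gamma, Xia)}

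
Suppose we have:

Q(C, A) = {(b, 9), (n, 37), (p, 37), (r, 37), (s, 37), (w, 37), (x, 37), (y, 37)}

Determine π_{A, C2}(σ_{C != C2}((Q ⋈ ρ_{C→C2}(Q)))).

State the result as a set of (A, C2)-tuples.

{(37, n), (37, p), (37, r), (37, s), (37, w), (37, x), (37, y)}

ρ[C→C2]: schema becomes (C2, A); tuples unchanged.
Joining Q and ρ_{C→C2}(Q) on A yields {(b, 9, b), (n, 37, n), (n, 37, p), (n, 37, r), (n, 37, s), (n, 37, w), (n, 37, x), (n, 37, y), (p, 37, n), (p, 37, p), (p, 37, r), (p, 37, s), (p, 37, w), (p, 37, x), (p, 37, y), (r, 37, n), (r, 37, p), (r, 37, r), (r, 37, s), (r, 37, w), (r, 37, x), (r, 37, y), (s, 37, n), (s, 37, p), (s, 37, r), (s, 37, s), (s, 37, w), (s, 37, x), (s, 37, y), (w, 37, n), (w, 37, p), (w, 37, r), (w, 37, s), (w, 37, w), (w, 37, x), (w, 37, y), (x, 37, n), (x, 37, p), (x, 37, r), (x, 37, s), (x, 37, w), (x, 37, x), (x, 37, y), (y, 37, n), (y, 37, p), (y, 37, r), (y, 37, s), (y, 37, w), (y, 37, x), (y, 37, y)}.
Selection C != C2: {(n, 37, p), (n, 37, r), (n, 37, s), (n, 37, w), (n, 37, x), (n, 37, y), (p, 37, n), (p, 37, r), (p, 37, s), (p, 37, w), (p, 37, x), (p, 37, y), (r, 37, n), (r, 37, p), (r, 37, s), (r, 37, w), (r, 37, x), (r, 37, y), (s, 37, n), (s, 37, p), (s, 37, r), (s, 37, w), (s, 37, x), (s, 37, y), (w, 37, n), (w, 37, p), (w, 37, r), (w, 37, s), (w, 37, x), (w, 37, y), (x, 37, n), (x, 37, p), (x, 37, r), (x, 37, s), (x, 37, w), (x, 37, y), (y, 37, n), (y, 37, p), (y, 37, r), (y, 37, s), (y, 37, w), (y, 37, x)}
Projecting to A, C2 (35 duplicate(s) eliminated): {(37, n), (37, p), (37, r), (37, s), (37, w), (37, x), (37, y)}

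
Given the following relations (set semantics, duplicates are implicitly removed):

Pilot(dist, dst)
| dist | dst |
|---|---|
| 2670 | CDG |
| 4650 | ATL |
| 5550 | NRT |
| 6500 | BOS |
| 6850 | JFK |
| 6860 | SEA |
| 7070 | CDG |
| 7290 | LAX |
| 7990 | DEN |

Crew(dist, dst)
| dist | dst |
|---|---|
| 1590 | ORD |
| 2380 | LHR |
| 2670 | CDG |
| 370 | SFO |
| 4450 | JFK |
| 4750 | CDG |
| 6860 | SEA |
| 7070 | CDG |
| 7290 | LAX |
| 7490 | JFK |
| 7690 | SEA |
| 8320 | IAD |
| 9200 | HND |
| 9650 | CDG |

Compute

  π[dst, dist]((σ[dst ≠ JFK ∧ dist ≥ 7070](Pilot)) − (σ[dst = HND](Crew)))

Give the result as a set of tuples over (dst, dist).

{(CDG, 7070), (DEN, 7990), (LAX, 7290)}

Apply σ_{dst ≠ JFK ∧ dist ≥ 7070}; surviving tuples: {(7070, CDG), (7290, LAX), (7990, DEN)}
Apply σ_{dst = HND}; surviving tuples: {(9200, HND)}
Set difference of the two operands is {(7070, CDG), (7290, LAX), (7990, DEN)}.
Projecting to dst, dist: {(CDG, 7070), (DEN, 7990), (LAX, 7290)}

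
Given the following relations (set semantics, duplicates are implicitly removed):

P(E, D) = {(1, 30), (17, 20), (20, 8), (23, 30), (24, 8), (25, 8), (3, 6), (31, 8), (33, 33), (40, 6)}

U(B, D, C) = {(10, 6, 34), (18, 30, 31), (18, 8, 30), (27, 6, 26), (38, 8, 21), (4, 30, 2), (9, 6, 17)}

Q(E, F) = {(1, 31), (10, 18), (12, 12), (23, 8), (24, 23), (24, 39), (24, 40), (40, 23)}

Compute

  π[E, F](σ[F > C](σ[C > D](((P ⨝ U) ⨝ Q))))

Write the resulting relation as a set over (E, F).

{(24, 23), (24, 39), (24, 40), (40, 23)}

Natural join on D: {(1, 30, 18, 31), (1, 30, 4, 2), (20, 8, 18, 30), (20, 8, 38, 21), (23, 30, 18, 31), (23, 30, 4, 2), (24, 8, 18, 30), (24, 8, 38, 21), (25, 8, 18, 30), (25, 8, 38, 21), (3, 6, 10, 34), (3, 6, 27, 26), (3, 6, 9, 17), (31, 8, 18, 30), (31, 8, 38, 21), (40, 6, 10, 34), (40, 6, 27, 26), (40, 6, 9, 17)}
Natural join on E: {(1, 30, 18, 31, 31), (1, 30, 4, 2, 31), (23, 30, 18, 31, 8), (23, 30, 4, 2, 8), (24, 8, 18, 30, 23), (24, 8, 18, 30, 39), (24, 8, 18, 30, 40), (24, 8, 38, 21, 23), (24, 8, 38, 21, 39), (24, 8, 38, 21, 40), (40, 6, 10, 34, 23), (40, 6, 27, 26, 23), (40, 6, 9, 17, 23)}
Selection C > D: {(1, 30, 18, 31, 31), (23, 30, 18, 31, 8), (24, 8, 18, 30, 23), (24, 8, 18, 30, 39), (24, 8, 18, 30, 40), (24, 8, 38, 21, 23), (24, 8, 38, 21, 39), (24, 8, 38, 21, 40), (40, 6, 10, 34, 23), (40, 6, 27, 26, 23), (40, 6, 9, 17, 23)}
Selection F > C: {(24, 8, 18, 30, 39), (24, 8, 18, 30, 40), (24, 8, 38, 21, 23), (24, 8, 38, 21, 39), (24, 8, 38, 21, 40), (40, 6, 9, 17, 23)}
Projecting to E, F (2 duplicate(s) eliminated): {(24, 23), (24, 39), (24, 40), (40, 23)}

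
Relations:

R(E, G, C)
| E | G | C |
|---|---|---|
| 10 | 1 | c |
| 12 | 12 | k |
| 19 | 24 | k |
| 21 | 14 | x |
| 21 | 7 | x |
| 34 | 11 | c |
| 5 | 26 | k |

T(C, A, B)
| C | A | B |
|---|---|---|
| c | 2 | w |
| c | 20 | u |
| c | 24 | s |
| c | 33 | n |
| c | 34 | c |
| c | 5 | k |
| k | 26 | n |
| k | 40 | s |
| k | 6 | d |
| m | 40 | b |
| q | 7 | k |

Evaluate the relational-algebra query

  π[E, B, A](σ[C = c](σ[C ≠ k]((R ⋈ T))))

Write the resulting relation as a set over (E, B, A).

Natural join on C: {(10, 1, c, 2, w), (10, 1, c, 20, u), (10, 1, c, 24, s), (10, 1, c, 33, n), (10, 1, c, 34, c), (10, 1, c, 5, k), (12, 12, k, 26, n), (12, 12, k, 40, s), (12, 12, k, 6, d), (19, 24, k, 26, n), (19, 24, k, 40, s), (19, 24, k, 6, d), (34, 11, c, 2, w), (34, 11, c, 20, u), (34, 11, c, 24, s), (34, 11, c, 33, n), (34, 11, c, 34, c), (34, 11, c, 5, k), (5, 26, k, 26, n), (5, 26, k, 40, s), (5, 26, k, 6, d)}
σ[C ≠ k]: keep tuples satisfying C ≠ k → {(10, 1, c, 2, w), (10, 1, c, 20, u), (10, 1, c, 24, s), (10, 1, c, 33, n), (10, 1, c, 34, c), (10, 1, c, 5, k), (34, 11, c, 2, w), (34, 11, c, 20, u), (34, 11, c, 24, s), (34, 11, c, 33, n), (34, 11, c, 34, c), (34, 11, c, 5, k)}
σ[C = c]: keep tuples satisfying C = c → {(10, 1, c, 2, w), (10, 1, c, 20, u), (10, 1, c, 24, s), (10, 1, c, 33, n), (10, 1, c, 34, c), (10, 1, c, 5, k), (34, 11, c, 2, w), (34, 11, c, 20, u), (34, 11, c, 24, s), (34, 11, c, 33, n), (34, 11, c, 34, c), (34, 11, c, 5, k)}
Projecting to E, B, A: {(10, c, 34), (10, k, 5), (10, n, 33), (10, s, 24), (10, u, 20), (10, w, 2), (34, c, 34), (34, k, 5), (34, n, 33), (34, s, 24), (34, u, 20), (34, w, 2)}

{(10, c, 34), (10, k, 5), (10, n, 33), (10, s, 24), (10, u, 20), (10, w, 2), (34, c, 34), (34, k, 5), (34, n, 33), (34, s, 24), (34, u, 20), (34, w, 2)}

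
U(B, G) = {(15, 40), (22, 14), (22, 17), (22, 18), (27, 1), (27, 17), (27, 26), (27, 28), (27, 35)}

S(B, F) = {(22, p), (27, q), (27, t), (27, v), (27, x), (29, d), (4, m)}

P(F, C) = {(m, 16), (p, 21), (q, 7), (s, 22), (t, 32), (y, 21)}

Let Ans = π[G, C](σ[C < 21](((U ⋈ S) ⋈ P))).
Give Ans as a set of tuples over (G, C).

Natural join on B: {(22, 14, p), (22, 17, p), (22, 18, p), (27, 1, q), (27, 1, t), (27, 1, v), (27, 1, x), (27, 17, q), (27, 17, t), (27, 17, v), (27, 17, x), (27, 26, q), (27, 26, t), (27, 26, v), (27, 26, x), (27, 28, q), (27, 28, t), (27, 28, v), (27, 28, x), (27, 35, q), (27, 35, t), (27, 35, v), (27, 35, x)}
Natural join on F: {(22, 14, p, 21), (22, 17, p, 21), (22, 18, p, 21), (27, 1, q, 7), (27, 1, t, 32), (27, 17, q, 7), (27, 17, t, 32), (27, 26, q, 7), (27, 26, t, 32), (27, 28, q, 7), (27, 28, t, 32), (27, 35, q, 7), (27, 35, t, 32)}
Filtering on C < 21 leaves {(27, 1, q, 7), (27, 17, q, 7), (27, 26, q, 7), (27, 28, q, 7), (27, 35, q, 7)}.
Projecting to G, C: {(1, 7), (17, 7), (26, 7), (28, 7), (35, 7)}

{(1, 7), (17, 7), (26, 7), (28, 7), (35, 7)}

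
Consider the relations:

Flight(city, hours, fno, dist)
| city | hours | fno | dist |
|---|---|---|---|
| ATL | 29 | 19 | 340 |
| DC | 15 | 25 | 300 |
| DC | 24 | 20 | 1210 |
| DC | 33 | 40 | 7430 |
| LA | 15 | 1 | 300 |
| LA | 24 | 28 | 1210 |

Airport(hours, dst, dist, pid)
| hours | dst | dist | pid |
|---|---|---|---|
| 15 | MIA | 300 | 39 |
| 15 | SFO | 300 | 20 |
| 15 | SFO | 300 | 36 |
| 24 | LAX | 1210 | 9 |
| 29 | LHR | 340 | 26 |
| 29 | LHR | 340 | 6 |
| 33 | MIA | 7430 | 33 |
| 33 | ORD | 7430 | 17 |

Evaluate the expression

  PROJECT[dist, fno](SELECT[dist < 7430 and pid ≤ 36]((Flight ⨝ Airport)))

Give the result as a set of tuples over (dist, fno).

Flight ⋈ Airport (natural join on hours, dist): {(ATL, 29, 19, 340, LHR, 26), (ATL, 29, 19, 340, LHR, 6), (DC, 15, 25, 300, MIA, 39), (DC, 15, 25, 300, SFO, 20), (DC, 15, 25, 300, SFO, 36), (DC, 24, 20, 1210, LAX, 9), (DC, 33, 40, 7430, MIA, 33), (DC, 33, 40, 7430, ORD, 17), (LA, 15, 1, 300, MIA, 39), (LA, 15, 1, 300, SFO, 20), (LA, 15, 1, 300, SFO, 36), (LA, 24, 28, 1210, LAX, 9)}
σ[dist < 7430 and pid ≤ 36]: keep tuples satisfying dist < 7430 and pid ≤ 36 → {(ATL, 29, 19, 340, LHR, 26), (ATL, 29, 19, 340, LHR, 6), (DC, 15, 25, 300, SFO, 20), (DC, 15, 25, 300, SFO, 36), (DC, 24, 20, 1210, LAX, 9), (LA, 15, 1, 300, SFO, 20), (LA, 15, 1, 300, SFO, 36), (LA, 24, 28, 1210, LAX, 9)}
π_{dist, fno} gives {(1210, 20), (1210, 28), (300, 1), (300, 25), (340, 19)} (3 duplicate(s) eliminated).

{(1210, 20), (1210, 28), (300, 1), (300, 25), (340, 19)}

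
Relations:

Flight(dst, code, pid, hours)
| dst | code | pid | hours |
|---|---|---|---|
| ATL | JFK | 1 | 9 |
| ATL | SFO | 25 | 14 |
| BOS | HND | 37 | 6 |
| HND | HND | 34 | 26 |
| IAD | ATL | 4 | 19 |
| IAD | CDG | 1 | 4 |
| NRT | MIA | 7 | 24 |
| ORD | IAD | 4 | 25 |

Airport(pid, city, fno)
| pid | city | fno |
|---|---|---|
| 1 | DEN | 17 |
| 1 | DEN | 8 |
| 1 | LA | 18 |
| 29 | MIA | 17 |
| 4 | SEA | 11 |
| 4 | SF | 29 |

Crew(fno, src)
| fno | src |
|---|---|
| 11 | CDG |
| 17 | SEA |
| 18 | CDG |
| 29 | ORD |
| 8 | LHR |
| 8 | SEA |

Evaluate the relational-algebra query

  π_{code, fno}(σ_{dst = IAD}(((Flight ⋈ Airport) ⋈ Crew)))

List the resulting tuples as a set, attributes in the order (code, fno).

{(ATL, 11), (ATL, 29), (CDG, 17), (CDG, 18), (CDG, 8)}

Flight ⋈ Airport (natural join on pid): {(ATL, JFK, 1, 9, DEN, 17), (ATL, JFK, 1, 9, DEN, 8), (ATL, JFK, 1, 9, LA, 18), (IAD, ATL, 4, 19, SEA, 11), (IAD, ATL, 4, 19, SF, 29), (IAD, CDG, 1, 4, DEN, 17), (IAD, CDG, 1, 4, DEN, 8), (IAD, CDG, 1, 4, LA, 18), (ORD, IAD, 4, 25, SEA, 11), (ORD, IAD, 4, 25, SF, 29)}
(Flight ⋈ Airport) ⋈ Crew (natural join on fno): {(ATL, JFK, 1, 9, DEN, 17, SEA), (ATL, JFK, 1, 9, DEN, 8, LHR), (ATL, JFK, 1, 9, DEN, 8, SEA), (ATL, JFK, 1, 9, LA, 18, CDG), (IAD, ATL, 4, 19, SEA, 11, CDG), (IAD, ATL, 4, 19, SF, 29, ORD), (IAD, CDG, 1, 4, DEN, 17, SEA), (IAD, CDG, 1, 4, DEN, 8, LHR), (IAD, CDG, 1, 4, DEN, 8, SEA), (IAD, CDG, 1, 4, LA, 18, CDG), (ORD, IAD, 4, 25, SEA, 11, CDG), (ORD, IAD, 4, 25, SF, 29, ORD)}
Filtering on dst = IAD leaves {(IAD, ATL, 4, 19, SEA, 11, CDG), (IAD, ATL, 4, 19, SF, 29, ORD), (IAD, CDG, 1, 4, DEN, 17, SEA), (IAD, CDG, 1, 4, DEN, 8, LHR), (IAD, CDG, 1, 4, DEN, 8, SEA), (IAD, CDG, 1, 4, LA, 18, CDG)}.
Keep only column(s) code, fno (1 duplicate(s) eliminated): {(ATL, 11), (ATL, 29), (CDG, 17), (CDG, 18), (CDG, 8)}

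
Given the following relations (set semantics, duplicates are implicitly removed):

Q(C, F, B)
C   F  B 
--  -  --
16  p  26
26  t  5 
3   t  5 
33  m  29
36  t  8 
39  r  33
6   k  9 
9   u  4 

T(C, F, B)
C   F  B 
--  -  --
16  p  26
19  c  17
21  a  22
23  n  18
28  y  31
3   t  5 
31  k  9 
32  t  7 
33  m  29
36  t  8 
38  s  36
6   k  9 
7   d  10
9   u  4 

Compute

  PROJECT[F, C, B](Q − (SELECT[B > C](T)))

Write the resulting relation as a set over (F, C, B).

{(m, 33, 29), (r, 39, 33), (t, 26, 5), (t, 36, 8), (u, 9, 4)}

Filtering on B > C leaves {(16, p, 26), (21, a, 22), (28, y, 31), (3, t, 5), (6, k, 9), (7, d, 10)}.
Taking the difference: {(26, t, 5), (33, m, 29), (36, t, 8), (39, r, 33), (9, u, 4)}
Keep only column(s) F, C, B: {(m, 33, 29), (r, 39, 33), (t, 26, 5), (t, 36, 8), (u, 9, 4)}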